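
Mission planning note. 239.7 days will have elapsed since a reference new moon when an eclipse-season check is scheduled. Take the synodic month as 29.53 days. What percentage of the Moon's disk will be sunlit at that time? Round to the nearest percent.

13%

Reduce mod P: 239.7 − 8×29.53 = 3.46 d into the current lunation.
The Moon has covered 3.46/29.53 of its cycle, so θ ≈ 360° × 3.46/29.53 = 42.2°.
Illuminated fraction = (1 − cos 42.2°)/2 = (1 − 0.741)/2 ≈ 0.129, so 13%.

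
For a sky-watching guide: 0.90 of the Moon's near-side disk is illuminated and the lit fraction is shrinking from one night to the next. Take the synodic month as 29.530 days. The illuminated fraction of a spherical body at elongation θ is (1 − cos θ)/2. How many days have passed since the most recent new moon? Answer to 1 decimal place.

17.8 days

From f = (1 − cos θ)/2: cos θ = 1 − 2×0.90 = -0.800; arccos → 143.1°.
A waning Moon lies in 180°–360°, so θ = 360° − 143.1° = 216.9°.
Age = 29.530 × 216.9°/360° ≈ 17.79 days.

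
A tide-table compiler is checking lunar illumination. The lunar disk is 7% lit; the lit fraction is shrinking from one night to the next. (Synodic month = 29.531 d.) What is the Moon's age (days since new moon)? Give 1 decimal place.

From f = (1 − cos θ)/2: cos θ = 1 − 2×0.07 = 0.860; arccos → 30.7°.
Waning ⇒ past full, so θ = 360° − 30.7° = 329.3°.
At 360°/29.531 d per day, 329.3° corresponds to 27.01 days.

27.0 days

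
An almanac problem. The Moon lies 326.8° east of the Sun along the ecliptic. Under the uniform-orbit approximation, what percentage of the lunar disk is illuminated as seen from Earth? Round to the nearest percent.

8%

f = (1 − cos 326.8°)/2 = (1 − 0.837)/2 ≈ 0.082, i.e. 8%.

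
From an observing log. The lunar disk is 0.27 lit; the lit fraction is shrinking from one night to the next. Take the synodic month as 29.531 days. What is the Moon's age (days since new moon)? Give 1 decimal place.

Invert f = (1 − cos θ)/2 to get cos θ = 1 − 2(0.27) = 0.460, hence θ₀ = arccos 0.460 = 62.6°.
Waning ⇒ past full, so θ = 360° − 62.6° = 297.4°.
At 360°/29.531 d per day, 297.4° corresponds to 24.39 days.

24.4 days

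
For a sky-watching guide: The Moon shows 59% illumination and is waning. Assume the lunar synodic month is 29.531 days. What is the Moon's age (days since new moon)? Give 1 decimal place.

Invert f = (1 − cos θ)/2 to get cos θ = 1 − 2(0.59) = -0.180, hence θ₀ = arccos -0.180 = 100.4°.
Waning ⇒ past full, so θ = 360° − 100.4° = 259.6°.
Age = 29.531 × 259.6°/360° ≈ 21.30 days.

21.3 days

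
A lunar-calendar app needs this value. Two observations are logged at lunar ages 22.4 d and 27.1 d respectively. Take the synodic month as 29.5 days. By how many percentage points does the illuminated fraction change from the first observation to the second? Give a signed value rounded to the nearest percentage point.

-41 pp

First observation: θ = 360°·22.4/29.5 = 273.4°, so f = 0.471.
Second observation: θ = 330.7°, f = 0.064.
Δf = 0.064 − 0.471 = -0.407, i.e. -41 pp.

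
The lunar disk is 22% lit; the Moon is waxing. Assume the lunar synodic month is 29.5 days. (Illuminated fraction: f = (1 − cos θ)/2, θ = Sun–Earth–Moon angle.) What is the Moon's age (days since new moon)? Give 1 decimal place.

Invert f = (1 − cos θ)/2 to get cos θ = 1 − 2(0.22) = 0.560, hence θ₀ = arccos 0.560 = 55.9°.
Before full moon the principal value applies: θ = 55.9°.
That fraction of the synodic month is 55.9/360 × 29.5 d ≈ 4.58 d.

4.6 days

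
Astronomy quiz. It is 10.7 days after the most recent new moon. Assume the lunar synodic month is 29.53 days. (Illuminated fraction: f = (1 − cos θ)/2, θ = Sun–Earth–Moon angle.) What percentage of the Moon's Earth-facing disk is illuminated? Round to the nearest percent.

82%

Phase angle: θ = 360°·(10.7 d)/(29.53 d) = 130.4°.
Illuminated fraction = (1 − cos 130.4°)/2 = (1 − (-0.649))/2 ≈ 0.824, so 82%.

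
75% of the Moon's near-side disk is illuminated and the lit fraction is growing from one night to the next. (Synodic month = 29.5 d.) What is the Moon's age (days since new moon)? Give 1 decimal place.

From f = (1 − cos θ)/2: cos θ = 1 − 2×0.75 = -0.500; arccos → 120.0°.
Before full moon the principal value applies: θ = 120.0°.
That fraction of the synodic month is 120.0/360 × 29.5 d ≈ 9.83 d.

9.8 days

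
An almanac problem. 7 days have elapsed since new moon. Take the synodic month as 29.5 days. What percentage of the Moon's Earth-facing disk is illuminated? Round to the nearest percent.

Elongation θ = 360° × 7/29.5 ≈ 85.4°.
cos 85.4° = 0.080, so f = (1 − 0.080)/2 = 0.460, so 46%.

46%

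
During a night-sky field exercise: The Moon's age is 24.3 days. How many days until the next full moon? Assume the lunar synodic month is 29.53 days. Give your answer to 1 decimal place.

Full moon occurs at elongation 180°, i.e. at age 29.53 × 180/360 = 14.765 d.
Already past this cycle's full moon; the next is at 14.765 + 29.53 = 44.295 d, so 44.295 − 24.3 = 19.995 days.

20.0 days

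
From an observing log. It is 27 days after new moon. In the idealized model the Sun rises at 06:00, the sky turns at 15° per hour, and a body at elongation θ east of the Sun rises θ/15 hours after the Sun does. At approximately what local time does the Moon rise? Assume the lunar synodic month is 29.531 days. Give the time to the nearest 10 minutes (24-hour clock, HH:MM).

04:00

Elongation θ = 360° × 27/29.531 ≈ 329.1°.
Delay after the Sun = 329.1° / (15°/h) ≈ 21.94 h.
06:00 + 21.943 h ≈ 03:57 → 04:00 to the nearest ten minutes.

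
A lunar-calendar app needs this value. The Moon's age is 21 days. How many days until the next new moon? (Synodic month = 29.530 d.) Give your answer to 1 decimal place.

One full lunation from the last new moon is 29.530 d; remaining = 29.530 − 21 = 8.530 d.

8.5 days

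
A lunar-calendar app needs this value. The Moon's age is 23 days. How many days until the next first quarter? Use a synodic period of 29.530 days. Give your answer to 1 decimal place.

13.9 days

First quarter occurs at elongation 90°, i.e. at age 29.530 × 90/360 = 7.383 d.
This lunation's first quarter (7.383 d) has passed, so add one period: 36.913 − 23 = 13.913 days.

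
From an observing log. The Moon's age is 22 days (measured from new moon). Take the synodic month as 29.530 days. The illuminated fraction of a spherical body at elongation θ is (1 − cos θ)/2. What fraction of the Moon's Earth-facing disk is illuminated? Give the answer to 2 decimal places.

0.52

The Moon has covered 22/29.530 of its cycle, so θ ≈ 360° × 22/29.530 = 268.2°.
Illuminated fraction = (1 − cos 268.2°)/2 = (1 − (-0.031))/2 ≈ 0.516.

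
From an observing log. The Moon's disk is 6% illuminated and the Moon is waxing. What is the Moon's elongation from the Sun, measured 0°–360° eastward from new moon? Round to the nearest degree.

cos θ = 1 − 2f = 0.880, giving a principal value of 28.4°.
Before full moon the principal value applies: θ = 28.4°.

28°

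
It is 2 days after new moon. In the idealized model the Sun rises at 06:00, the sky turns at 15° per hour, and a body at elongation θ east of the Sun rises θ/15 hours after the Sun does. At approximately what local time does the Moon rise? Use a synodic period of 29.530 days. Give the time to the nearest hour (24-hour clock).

Elongation θ = 360° × 2/29.530 ≈ 24.4°.
The Moon trails the Sun by θ/15 = 24.4/15 ≈ 1.63 hours.
06:00 + 1.63 h ≈ 07:38 → 08:00 to the nearest hour.

08:00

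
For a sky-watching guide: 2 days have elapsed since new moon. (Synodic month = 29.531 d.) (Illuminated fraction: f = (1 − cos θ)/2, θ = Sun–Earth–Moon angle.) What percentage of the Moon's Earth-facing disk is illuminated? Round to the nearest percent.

4%

Elongation θ = 360° × 2/29.531 ≈ 24.4°.
cos 24.4° = 0.911, so f = (1 − 0.911)/2 = 0.045, so 4%.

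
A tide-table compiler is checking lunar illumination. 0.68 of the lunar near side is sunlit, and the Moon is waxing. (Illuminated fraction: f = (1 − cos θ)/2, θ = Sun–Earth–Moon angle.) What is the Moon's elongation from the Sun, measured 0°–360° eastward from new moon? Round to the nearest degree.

111°

cos θ = 1 − 2f = -0.360, giving a principal value of 111.1°.
Waxing ⇒ before full, so θ = 111.1°.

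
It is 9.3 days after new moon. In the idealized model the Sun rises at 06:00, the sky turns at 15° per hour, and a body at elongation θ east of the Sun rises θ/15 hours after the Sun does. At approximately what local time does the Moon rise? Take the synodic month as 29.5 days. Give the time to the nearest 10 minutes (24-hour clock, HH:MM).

13:30

Phase angle: θ = 360°·(9.3 d)/(29.5 d) = 113.5°.
The Moon trails the Sun by θ/15 = 113.5/15 ≈ 7.57 hours.
06:00 + 7.566 h ≈ 13:34 → 13:30 to the nearest ten minutes.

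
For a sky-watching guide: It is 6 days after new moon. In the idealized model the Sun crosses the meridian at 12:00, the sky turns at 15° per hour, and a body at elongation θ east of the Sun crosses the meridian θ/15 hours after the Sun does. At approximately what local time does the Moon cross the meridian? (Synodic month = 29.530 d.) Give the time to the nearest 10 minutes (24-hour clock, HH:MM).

16:50

Phase angle: θ = 360°·(6 d)/(29.530 d) = 73.1°.
Delay after the Sun = 73.1° / (15°/h) ≈ 4.88 h.
12:00 + 4.876 h ≈ 16:53 → 16:50 to the nearest ten minutes.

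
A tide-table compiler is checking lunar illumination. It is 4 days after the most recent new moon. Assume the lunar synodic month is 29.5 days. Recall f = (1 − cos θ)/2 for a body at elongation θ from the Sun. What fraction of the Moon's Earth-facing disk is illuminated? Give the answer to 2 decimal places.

Phase angle: θ = 360°·(4 d)/(29.5 d) = 48.8°.
cos 48.8° = 0.659, so f = (1 − 0.659)/2 = 0.171.

0.17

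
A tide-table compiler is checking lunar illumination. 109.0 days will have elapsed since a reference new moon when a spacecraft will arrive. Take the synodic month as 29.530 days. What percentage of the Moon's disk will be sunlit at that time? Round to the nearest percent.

109.0/29.530 = 3.691 lunations, so 3 complete cycles and 20.41 d into the next.
Elongation θ = 360° × 20.41/29.530 ≈ 248.8°.
cos 248.8° = (-0.361), so f = (1 − (-0.361))/2 = 0.681, so 68%.

68%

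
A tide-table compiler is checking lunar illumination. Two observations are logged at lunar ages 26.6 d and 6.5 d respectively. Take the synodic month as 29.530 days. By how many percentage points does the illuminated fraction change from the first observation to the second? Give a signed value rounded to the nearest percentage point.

First observation: θ = 360°·26.6/29.530 = 324.3°, so f = 0.094.
Second observation: θ = 79.2°, f = 0.407.
Δf = 0.407 − 0.094 = +0.313, i.e. +31 pp.

+31 pp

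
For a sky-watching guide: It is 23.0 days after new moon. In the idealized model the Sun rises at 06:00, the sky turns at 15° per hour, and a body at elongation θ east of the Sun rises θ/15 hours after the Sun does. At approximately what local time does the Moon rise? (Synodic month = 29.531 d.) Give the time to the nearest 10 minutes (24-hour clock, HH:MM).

00:40

Phase angle: θ = 360°·(23.0 d)/(29.531 d) = 280.4°.
Delay after the Sun = 280.4° / (15°/h) ≈ 18.69 h.
06:00 + 18.692 h ≈ 00:42 → 00:40 to the nearest ten minutes.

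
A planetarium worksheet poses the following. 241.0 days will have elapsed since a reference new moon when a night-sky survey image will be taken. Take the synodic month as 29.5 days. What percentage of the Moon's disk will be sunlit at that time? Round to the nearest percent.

Reduce mod P: 241.0 − 8×29.5 = 5.00 d into the current lunation.
The Moon has covered 5.00/29.5 of its cycle, so θ ≈ 360° × 5.00/29.5 = 61.0°.
cos 61.0° = 0.485, so f = (1 − 0.485)/2 = 0.258, so 26%.

26%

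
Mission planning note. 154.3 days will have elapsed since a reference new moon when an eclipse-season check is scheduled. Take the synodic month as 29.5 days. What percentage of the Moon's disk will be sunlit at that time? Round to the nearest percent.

44%

154.3 d spans 5 complete synodic months (5 × 29.5 = 147.50 d) plus 6.80 d.
Phase angle: θ = 360°·(6.80 d)/(29.5 d) = 83.0°.
cos 83.0° = 0.122, so f = (1 − 0.122)/2 = 0.439, so 44%.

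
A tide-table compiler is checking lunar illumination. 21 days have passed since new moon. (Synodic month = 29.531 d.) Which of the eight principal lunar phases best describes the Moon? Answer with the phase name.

last quarter

At 21/29.531 of the cycle, θ ≈ 256° — the last quarter range.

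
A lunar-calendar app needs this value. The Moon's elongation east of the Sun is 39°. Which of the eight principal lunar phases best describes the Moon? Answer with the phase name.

waxing crescent

39° lies in the waxing crescent sector of the 8-phase cycle.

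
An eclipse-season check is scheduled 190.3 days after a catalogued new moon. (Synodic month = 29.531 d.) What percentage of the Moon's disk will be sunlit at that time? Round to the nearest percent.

Reduce mod P: 190.3 − 6×29.531 = 13.11 d into the current lunation.
Phase angle: θ = 360°·(13.11 d)/(29.531 d) = 159.9°.
With cos θ = (-0.939), the lit fraction is (1 − (-0.939))/2 ≈ 0.969, so 97%.

97%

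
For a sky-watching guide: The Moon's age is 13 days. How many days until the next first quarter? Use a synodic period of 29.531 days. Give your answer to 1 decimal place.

First quarter is 0.25 of the way through the cycle: age 0.25 × 29.531 = 7.383 d.
This lunation's first quarter (7.383 d) has passed, so add one period: 36.914 − 13 = 23.914 days.

23.9 days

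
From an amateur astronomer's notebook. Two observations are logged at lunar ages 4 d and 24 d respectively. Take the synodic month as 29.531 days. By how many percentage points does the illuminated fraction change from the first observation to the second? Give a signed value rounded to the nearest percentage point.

First observation: θ = 360°·4/29.531 = 48.8°, so f = 0.170.
Second observation: θ = 292.6°, f = 0.308.
Δf = 0.308 − 0.170 = +0.138, i.e. +14 pp.

+14 pp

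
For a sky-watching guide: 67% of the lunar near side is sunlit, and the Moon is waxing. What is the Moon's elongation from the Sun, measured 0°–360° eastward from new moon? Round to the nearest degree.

110°

Invert f = (1 − cos θ)/2 to get cos θ = 1 − 2(0.67) = -0.340, hence θ₀ = arccos -0.340 = 109.9°.
Waxing ⇒ before full, so θ = 109.9°.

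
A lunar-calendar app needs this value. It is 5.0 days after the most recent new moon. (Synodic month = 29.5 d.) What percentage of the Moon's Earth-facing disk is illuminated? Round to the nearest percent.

Phase angle: θ = 360°·(5.0 d)/(29.5 d) = 61.0°.
cos 61.0° = 0.485, so f = (1 − 0.485)/2 = 0.258, so 26%.

26%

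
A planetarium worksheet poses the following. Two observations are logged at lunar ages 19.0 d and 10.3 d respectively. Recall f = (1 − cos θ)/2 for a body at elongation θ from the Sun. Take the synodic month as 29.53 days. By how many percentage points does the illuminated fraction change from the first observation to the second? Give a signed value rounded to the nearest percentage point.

θ₁ = 360° × 19.0/29.53 = 231.6°, f₁ = (1 − cos θ₁)/2 = 0.810.
θ₂ = 360° × 10.3/29.53 = 125.6°, f₂ = (1 − cos θ₂)/2 = 0.791.
Change = f₂ − f₁ = -0.020 → -2 percentage points.

-2 pp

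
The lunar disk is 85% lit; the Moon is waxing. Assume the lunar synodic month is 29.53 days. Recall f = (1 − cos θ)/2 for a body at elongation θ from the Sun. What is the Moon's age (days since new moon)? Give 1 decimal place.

cos θ = 1 − 2f = -0.700, giving a principal value of 134.4°.
Before full moon the principal value applies: θ = 134.4°.
Age = 29.53 × 134.4°/360° ≈ 11.03 days.

11.0 days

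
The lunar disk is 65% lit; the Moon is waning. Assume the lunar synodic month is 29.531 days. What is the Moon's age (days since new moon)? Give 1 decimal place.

20.7 days

cos θ = 1 − 2f = -0.300, giving a principal value of 107.5°.
A waning Moon lies in 180°–360°, so θ = 360° − 107.5° = 252.5°.
At 360°/29.531 d per day, 252.5° corresponds to 20.72 days.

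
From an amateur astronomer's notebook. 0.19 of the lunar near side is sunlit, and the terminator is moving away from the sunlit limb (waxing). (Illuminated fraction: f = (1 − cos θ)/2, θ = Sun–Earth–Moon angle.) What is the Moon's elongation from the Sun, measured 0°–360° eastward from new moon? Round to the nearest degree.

Invert f = (1 − cos θ)/2 to get cos θ = 1 − 2(0.19) = 0.620, hence θ₀ = arccos 0.620 = 51.7°.
The Moon is waxing (0°–180°), so θ = 51.7° directly.

52°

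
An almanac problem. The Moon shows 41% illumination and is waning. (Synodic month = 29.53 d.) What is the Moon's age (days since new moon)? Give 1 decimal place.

cos θ = 1 − 2f = 0.180, giving a principal value of 79.6°.
A waning Moon lies in 180°–360°, so θ = 360° − 79.6° = 280.4°.
Age = 29.53 × 280.4°/360° ≈ 23.00 days.

23.0 days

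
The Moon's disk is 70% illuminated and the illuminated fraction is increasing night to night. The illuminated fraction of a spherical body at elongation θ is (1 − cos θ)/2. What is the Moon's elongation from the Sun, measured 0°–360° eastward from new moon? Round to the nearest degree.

From f = (1 − cos θ)/2: cos θ = 1 − 2×0.70 = -0.400; arccos → 113.6°.
The Moon is waxing (0°–180°), so θ = 113.6° directly.

114°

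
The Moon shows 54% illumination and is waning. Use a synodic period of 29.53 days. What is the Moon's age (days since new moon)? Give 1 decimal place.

21.8 days

Invert f = (1 − cos θ)/2 to get cos θ = 1 − 2(0.54) = -0.080, hence θ₀ = arccos -0.080 = 94.6°.
A waning Moon lies in 180°–360°, so θ = 360° − 94.6° = 265.4°.
At 360°/29.53 d per day, 265.4° corresponds to 21.77 days.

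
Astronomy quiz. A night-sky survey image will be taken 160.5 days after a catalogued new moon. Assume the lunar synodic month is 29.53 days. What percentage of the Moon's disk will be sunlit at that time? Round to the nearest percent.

160.5/29.53 = 5.435 lunations, so 5 complete cycles and 12.85 d into the next.
The Moon has covered 12.85/29.53 of its cycle, so θ ≈ 360° × 12.85/29.53 = 156.7°.
Illuminated fraction = (1 − cos 156.7°)/2 = (1 − (-0.918))/2 ≈ 0.959, so 96%.

96%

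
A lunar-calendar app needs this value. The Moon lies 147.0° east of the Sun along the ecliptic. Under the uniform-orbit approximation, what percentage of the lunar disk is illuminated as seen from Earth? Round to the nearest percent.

f = (1 − cos 147.0°)/2 = (1 − (-0.839))/2 ≈ 0.919, i.e. 92%.

92%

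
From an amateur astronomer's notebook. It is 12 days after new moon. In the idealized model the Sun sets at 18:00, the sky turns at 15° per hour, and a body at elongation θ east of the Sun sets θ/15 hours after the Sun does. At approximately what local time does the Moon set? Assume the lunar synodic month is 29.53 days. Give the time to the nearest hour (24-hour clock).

04:00

The Moon has covered 12/29.53 of its cycle, so θ ≈ 360° × 12/29.53 = 146.3°.
At 15° of sky rotation per hour, 146.3° corresponds to a 9.75 h lag.
18:00 + 9.75 h ≈ 03:45 → 04:00 to the nearest hour.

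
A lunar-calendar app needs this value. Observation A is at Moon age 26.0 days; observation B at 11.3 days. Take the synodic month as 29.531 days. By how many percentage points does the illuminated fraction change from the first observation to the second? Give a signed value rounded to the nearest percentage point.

+74 percentage points

θ₁ = 360° × 26.0/29.531 = 317.0°, f₁ = (1 − cos θ₁)/2 = 0.135.
θ₂ = 360° × 11.3/29.531 = 137.8°, f₂ = (1 − cos θ₂)/2 = 0.870.
Change = f₂ − f₁ = +0.736 → +74 percentage points.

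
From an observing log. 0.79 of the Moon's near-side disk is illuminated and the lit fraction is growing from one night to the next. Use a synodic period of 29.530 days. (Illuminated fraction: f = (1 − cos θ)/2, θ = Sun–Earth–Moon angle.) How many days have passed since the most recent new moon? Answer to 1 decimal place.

Invert f = (1 − cos θ)/2 to get cos θ = 1 − 2(0.79) = -0.580, hence θ₀ = arccos -0.580 = 125.5°.
Before full moon the principal value applies: θ = 125.5°.
Age = 29.530 × 125.5°/360° ≈ 10.29 days.

10.3 days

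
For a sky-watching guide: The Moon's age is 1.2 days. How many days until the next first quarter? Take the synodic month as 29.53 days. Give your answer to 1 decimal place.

6.2 days

First quarter occurs at elongation 90°, i.e. at age 29.53 × 90/360 = 7.383 d.
So 6.183 days remain (7.383 − 1.2).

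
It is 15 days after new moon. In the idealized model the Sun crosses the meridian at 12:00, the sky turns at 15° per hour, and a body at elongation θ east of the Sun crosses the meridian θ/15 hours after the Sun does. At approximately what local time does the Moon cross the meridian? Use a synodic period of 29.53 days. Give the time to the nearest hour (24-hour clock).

Elongation θ = 360° × 15/29.53 ≈ 182.9°.
Delay after the Sun = 182.9° / (15°/h) ≈ 12.19 h.
12:00 + 12.19 h ≈ 00:11 → 00:00 to the nearest hour.

00:00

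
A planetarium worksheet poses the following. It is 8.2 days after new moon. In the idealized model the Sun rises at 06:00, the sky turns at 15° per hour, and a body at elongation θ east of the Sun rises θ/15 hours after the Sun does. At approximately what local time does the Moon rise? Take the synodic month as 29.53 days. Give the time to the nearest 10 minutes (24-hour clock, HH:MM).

12:40

Phase angle: θ = 360°·(8.2 d)/(29.53 d) = 100.0°.
The Moon trails the Sun by θ/15 = 100.0/15 ≈ 6.66 hours.
06:00 + 6.664 h ≈ 12:40 → 12:40 to the nearest ten minutes.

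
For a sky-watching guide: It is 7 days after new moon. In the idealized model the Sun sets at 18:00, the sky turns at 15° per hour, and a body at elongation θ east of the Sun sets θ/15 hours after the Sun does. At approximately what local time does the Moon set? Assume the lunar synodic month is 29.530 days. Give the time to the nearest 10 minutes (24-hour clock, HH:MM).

Elongation θ = 360° × 7/29.530 ≈ 85.3°.
At 15° of sky rotation per hour, 85.3° corresponds to a 5.69 h lag.
18:00 + 5.689 h ≈ 23:41 → 23:40 to the nearest ten minutes.

23:40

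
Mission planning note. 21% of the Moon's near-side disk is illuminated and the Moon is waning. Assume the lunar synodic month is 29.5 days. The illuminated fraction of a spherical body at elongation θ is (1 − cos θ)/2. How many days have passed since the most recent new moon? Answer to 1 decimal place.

25.0 days

cos θ = 1 − 2f = 0.580, giving a principal value of 54.5°.
Waning ⇒ past full, so θ = 360° − 54.5° = 305.5°.
At 360°/29.5 d per day, 305.5° corresponds to 25.03 days.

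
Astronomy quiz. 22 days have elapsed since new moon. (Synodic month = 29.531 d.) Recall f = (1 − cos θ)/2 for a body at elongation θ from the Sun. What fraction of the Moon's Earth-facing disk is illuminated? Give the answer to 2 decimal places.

0.52

The Moon has covered 22/29.531 of its cycle, so θ ≈ 360° × 22/29.531 = 268.2°.
With cos θ = (-0.032), the lit fraction is (1 − (-0.032))/2 ≈ 0.516.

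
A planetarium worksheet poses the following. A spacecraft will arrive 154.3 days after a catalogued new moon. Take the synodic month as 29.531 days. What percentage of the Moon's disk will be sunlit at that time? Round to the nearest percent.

42%

Reduce mod P: 154.3 − 5×29.531 = 6.65 d into the current lunation.
The Moon has covered 6.65/29.531 of its cycle, so θ ≈ 360° × 6.65/29.531 = 81.0°.
Illuminated fraction = (1 − cos 81.0°)/2 = (1 − 0.156)/2 ≈ 0.422, so 42%.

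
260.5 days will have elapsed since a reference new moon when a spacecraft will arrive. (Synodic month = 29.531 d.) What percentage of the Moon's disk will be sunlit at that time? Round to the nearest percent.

28%

260.5 d spans 8 complete synodic months (8 × 29.531 = 236.25 d) plus 24.25 d.
The Moon has covered 24.25/29.531 of its cycle, so θ ≈ 360° × 24.25/29.531 = 295.6°.
Illuminated fraction = (1 − cos 295.6°)/2 = (1 − 0.433)/2 ≈ 0.284, so 28%.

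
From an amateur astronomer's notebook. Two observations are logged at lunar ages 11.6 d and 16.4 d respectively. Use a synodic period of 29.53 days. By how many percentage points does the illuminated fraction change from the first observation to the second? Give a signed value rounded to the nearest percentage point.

First observation: θ = 360°·11.6/29.53 = 141.4°, so f = 0.891.
Second observation: θ = 199.9°, f = 0.970.
Δf = 0.970 − 0.891 = +0.079, i.e. +8 pp.

+8 percentage points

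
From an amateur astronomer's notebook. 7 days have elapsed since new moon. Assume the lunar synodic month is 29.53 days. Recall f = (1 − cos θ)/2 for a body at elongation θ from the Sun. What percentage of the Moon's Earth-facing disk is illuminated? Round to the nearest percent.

Phase angle: θ = 360°·(7 d)/(29.53 d) = 85.3°.
With cos θ = 0.081, the lit fraction is (1 − 0.081)/2 ≈ 0.459, so 46%.

46%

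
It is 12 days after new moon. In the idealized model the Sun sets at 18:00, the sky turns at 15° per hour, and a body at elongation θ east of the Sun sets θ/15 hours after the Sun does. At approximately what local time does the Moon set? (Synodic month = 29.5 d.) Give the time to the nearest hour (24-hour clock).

Elongation θ = 360° × 12/29.5 ≈ 146.4°.
The Moon trails the Sun by θ/15 = 146.4/15 ≈ 9.76 hours.
18:00 + 9.76 h ≈ 03:46 → 04:00 to the nearest hour.

04:00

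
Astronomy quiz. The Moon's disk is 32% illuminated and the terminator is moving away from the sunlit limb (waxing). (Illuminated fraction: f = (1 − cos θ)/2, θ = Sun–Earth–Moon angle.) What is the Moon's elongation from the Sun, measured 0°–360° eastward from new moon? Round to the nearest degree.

cos θ = 1 − 2f = 0.360, giving a principal value of 68.9°.
Before full moon the principal value applies: θ = 68.9°.

69°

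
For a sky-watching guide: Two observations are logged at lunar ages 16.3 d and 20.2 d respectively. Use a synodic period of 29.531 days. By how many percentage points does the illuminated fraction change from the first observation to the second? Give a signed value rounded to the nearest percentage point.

First observation: θ = 360°·16.3/29.531 = 198.7°, so f = 0.974.
Second observation: θ = 246.2°, f = 0.701.
Δf = 0.701 − 0.974 = -0.272, i.e. -27 pp.

-27 pp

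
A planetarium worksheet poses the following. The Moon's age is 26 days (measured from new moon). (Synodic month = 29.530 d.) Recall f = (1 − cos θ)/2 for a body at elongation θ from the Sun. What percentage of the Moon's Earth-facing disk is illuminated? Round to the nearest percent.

Elongation θ = 360° × 26/29.530 ≈ 317.0°.
With cos θ = 0.731, the lit fraction is (1 − 0.731)/2 ≈ 0.135, so 13%.

13%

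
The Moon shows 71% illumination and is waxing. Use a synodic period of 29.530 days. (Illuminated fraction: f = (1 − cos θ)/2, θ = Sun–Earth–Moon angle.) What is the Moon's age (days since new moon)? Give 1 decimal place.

9.4 days

Invert f = (1 − cos θ)/2 to get cos θ = 1 − 2(0.71) = -0.420, hence θ₀ = arccos -0.420 = 114.8°.
Before full moon the principal value applies: θ = 114.8°.
That fraction of the synodic month is 114.8/360 × 29.530 d ≈ 9.42 d.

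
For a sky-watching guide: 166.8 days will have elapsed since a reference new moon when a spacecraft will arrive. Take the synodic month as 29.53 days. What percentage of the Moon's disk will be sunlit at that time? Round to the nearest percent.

80%

Reduce mod P: 166.8 − 5×29.53 = 19.15 d into the current lunation.
Phase angle: θ = 360°·(19.15 d)/(29.53 d) = 233.5°.
cos 233.5° = (-0.595), so f = (1 − (-0.595))/2 = 0.798, so 80%.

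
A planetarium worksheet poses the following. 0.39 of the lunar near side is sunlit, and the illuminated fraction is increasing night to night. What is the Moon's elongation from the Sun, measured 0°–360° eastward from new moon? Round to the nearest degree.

77°

Invert f = (1 − cos θ)/2 to get cos θ = 1 − 2(0.39) = 0.220, hence θ₀ = arccos 0.220 = 77.3°.
Waxing ⇒ before full, so θ = 77.3°.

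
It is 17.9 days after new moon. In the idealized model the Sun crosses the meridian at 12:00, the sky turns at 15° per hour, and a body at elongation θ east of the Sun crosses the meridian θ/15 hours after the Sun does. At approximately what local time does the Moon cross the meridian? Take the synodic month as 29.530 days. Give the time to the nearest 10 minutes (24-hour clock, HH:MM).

02:30

The Moon has covered 17.9/29.530 of its cycle, so θ ≈ 360° × 17.9/29.530 = 218.2°.
At 15° of sky rotation per hour, 218.2° corresponds to a 14.55 h lag.
12:00 + 14.548 h ≈ 02:33 → 02:30 to the nearest ten minutes.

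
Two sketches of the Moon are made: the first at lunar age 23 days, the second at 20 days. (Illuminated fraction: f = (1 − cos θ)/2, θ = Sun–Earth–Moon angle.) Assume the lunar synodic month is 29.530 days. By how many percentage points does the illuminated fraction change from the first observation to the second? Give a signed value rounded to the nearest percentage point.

+31 percentage points

First observation: θ = 360°·23/29.530 = 280.4°, so f = 0.410.
Second observation: θ = 243.8°, f = 0.721.
Δf = 0.721 − 0.410 = +0.311, i.e. +31 pp.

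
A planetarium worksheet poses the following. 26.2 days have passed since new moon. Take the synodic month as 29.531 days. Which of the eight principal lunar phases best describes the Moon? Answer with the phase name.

waning crescent

At 26.2/29.531 of the cycle, θ ≈ 319° — the waning crescent range.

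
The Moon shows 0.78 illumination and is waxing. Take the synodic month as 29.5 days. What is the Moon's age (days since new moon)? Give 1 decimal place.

From f = (1 − cos θ)/2: cos θ = 1 − 2×0.78 = -0.560; arccos → 124.1°.
Before full moon the principal value applies: θ = 124.1°.
Age = 29.5 × 124.1°/360° ≈ 10.17 days.

10.2 days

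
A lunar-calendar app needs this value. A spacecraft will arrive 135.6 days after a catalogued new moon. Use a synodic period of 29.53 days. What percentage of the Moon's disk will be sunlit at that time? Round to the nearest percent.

135.6/29.53 = 4.592 lunations, so 4 complete cycles and 17.48 d into the next.
The Moon has covered 17.48/29.53 of its cycle, so θ ≈ 360° × 17.48/29.53 = 213.1°.
cos 213.1° = (-0.838), so f = (1 − (-0.838))/2 = 0.919, so 92%.

92%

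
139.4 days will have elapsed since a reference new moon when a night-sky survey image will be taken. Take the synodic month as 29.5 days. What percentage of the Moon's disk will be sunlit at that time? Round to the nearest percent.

139.4 d spans 4 complete synodic months (4 × 29.5 = 118.00 d) plus 21.40 d.
Elongation θ = 360° × 21.40/29.5 ≈ 261.2°.
cos 261.2° = (-0.154), so f = (1 − (-0.154))/2 = 0.577, so 58%.

58%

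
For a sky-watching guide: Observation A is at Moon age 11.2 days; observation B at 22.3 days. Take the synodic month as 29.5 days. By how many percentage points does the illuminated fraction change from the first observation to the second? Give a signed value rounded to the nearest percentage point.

θ₁ = 360° × 11.2/29.5 = 136.7°, f₁ = (1 − cos θ₁)/2 = 0.864.
θ₂ = 360° × 22.3/29.5 = 272.1°, f₂ = (1 − cos θ₂)/2 = 0.481.
Change = f₂ − f₁ = -0.382 → -38 percentage points.

-38 pp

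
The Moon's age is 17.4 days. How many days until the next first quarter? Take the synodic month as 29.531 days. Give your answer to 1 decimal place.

19.5 days

First quarter is 0.25 of the way through the cycle: age 0.25 × 29.531 = 7.383 d.
This lunation's first quarter (7.383 d) has passed, so add one period: 36.914 − 17.4 = 19.514 days.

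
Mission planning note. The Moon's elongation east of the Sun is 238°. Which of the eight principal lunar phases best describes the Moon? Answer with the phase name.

The waning gibbous sector spans roughly 202°–248°; 238° falls inside it.

waning gibbous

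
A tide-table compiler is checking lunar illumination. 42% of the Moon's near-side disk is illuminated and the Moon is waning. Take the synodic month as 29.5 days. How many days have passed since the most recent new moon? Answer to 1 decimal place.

Invert f = (1 − cos θ)/2 to get cos θ = 1 − 2(0.42) = 0.160, hence θ₀ = arccos 0.160 = 80.8°.
Since the Moon is past full (waning), take the reflex angle: θ = 360° − 80.8° = 279.2°.
That fraction of the synodic month is 279.2/360 × 29.5 d ≈ 22.88 d.

22.9 days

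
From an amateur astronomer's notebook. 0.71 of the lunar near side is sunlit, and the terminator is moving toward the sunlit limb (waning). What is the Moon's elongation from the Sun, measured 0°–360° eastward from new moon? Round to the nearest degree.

Invert f = (1 − cos θ)/2 to get cos θ = 1 − 2(0.71) = -0.420, hence θ₀ = arccos -0.420 = 114.8°.
Since the Moon is past full (waning), take the reflex angle: θ = 360° − 114.8° = 245.2°.

245°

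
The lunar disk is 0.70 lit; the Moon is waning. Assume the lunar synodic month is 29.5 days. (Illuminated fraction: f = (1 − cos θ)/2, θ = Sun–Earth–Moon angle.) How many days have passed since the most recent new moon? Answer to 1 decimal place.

20.2 days

From f = (1 − cos θ)/2: cos θ = 1 − 2×0.70 = -0.400; arccos → 113.6°.
Waning ⇒ past full, so θ = 360° − 113.6° = 246.4°.
That fraction of the synodic month is 246.4/360 × 29.5 d ≈ 20.19 d.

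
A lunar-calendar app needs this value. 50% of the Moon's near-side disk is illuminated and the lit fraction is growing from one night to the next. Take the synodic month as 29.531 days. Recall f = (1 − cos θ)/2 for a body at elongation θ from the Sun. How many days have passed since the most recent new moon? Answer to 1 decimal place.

From f = (1 − cos θ)/2: cos θ = 1 − 2×0.50 = 0.000; arccos → 90.0°.
Waxing ⇒ before full, so θ = 90.0°.
Age = 29.531 × 90.0°/360° ≈ 7.38 days.

7.4 days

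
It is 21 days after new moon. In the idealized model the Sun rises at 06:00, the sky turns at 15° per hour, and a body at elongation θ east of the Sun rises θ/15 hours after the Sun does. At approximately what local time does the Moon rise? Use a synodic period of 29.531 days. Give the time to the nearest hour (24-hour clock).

Phase angle: θ = 360°·(21 d)/(29.531 d) = 256.0°.
At 15° of sky rotation per hour, 256.0° corresponds to a 17.07 h lag.
06:00 + 17.07 h ≈ 23:04 → 23:00 to the nearest hour.

23:00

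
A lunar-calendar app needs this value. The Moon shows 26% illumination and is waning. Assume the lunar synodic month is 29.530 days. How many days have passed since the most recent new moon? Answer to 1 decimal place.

24.5 days

Invert f = (1 − cos θ)/2 to get cos θ = 1 − 2(0.26) = 0.480, hence θ₀ = arccos 0.480 = 61.3°.
Since the Moon is past full (waning), take the reflex angle: θ = 360° − 61.3° = 298.7°.
At 360°/29.530 d per day, 298.7° corresponds to 24.50 days.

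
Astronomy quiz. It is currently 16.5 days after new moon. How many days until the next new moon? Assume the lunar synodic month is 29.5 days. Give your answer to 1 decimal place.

One full lunation from the last new moon is 29.5 d; remaining = 29.5 − 16.5 = 13.000 d.

13.0 days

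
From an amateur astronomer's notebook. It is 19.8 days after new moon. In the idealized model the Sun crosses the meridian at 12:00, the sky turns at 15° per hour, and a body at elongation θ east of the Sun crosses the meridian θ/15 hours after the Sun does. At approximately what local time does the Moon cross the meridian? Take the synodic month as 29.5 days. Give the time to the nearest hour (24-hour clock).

04:00

Phase angle: θ = 360°·(19.8 d)/(29.5 d) = 241.6°.
At 15° of sky rotation per hour, 241.6° corresponds to a 16.11 h lag.
12:00 + 16.11 h ≈ 04:07 → 04:00 to the nearest hour.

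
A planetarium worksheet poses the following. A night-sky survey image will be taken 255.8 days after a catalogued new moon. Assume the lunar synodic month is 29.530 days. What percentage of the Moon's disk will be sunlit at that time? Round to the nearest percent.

76%

255.8/29.530 = 8.662 lunations, so 8 complete cycles and 19.56 d into the next.
Phase angle: θ = 360°·(19.56 d)/(29.530 d) = 238.5°.
cos 238.5° = (-0.523), so f = (1 − (-0.523))/2 = 0.762, so 76%.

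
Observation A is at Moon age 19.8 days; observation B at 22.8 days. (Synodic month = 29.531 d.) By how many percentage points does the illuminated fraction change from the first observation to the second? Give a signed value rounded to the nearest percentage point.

θ₁ = 360° × 19.8/29.531 = 241.4°, f₁ = (1 − cos θ₁)/2 = 0.740.
θ₂ = 360° × 22.8/29.531 = 277.9°, f₂ = (1 − cos θ₂)/2 = 0.431.
Change = f₂ − f₁ = -0.309 → -31 percentage points.

-31 percentage points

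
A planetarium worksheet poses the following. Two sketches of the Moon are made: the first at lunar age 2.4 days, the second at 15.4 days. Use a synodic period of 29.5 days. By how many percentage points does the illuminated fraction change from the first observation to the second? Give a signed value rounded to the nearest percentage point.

θ₁ = 360° × 2.4/29.5 = 29.3°, f₁ = (1 − cos θ₁)/2 = 0.064.
θ₂ = 360° × 15.4/29.5 = 187.9°, f₂ = (1 − cos θ₂)/2 = 0.995.
Change = f₂ − f₁ = +0.931 → +93 percentage points.

+93 pp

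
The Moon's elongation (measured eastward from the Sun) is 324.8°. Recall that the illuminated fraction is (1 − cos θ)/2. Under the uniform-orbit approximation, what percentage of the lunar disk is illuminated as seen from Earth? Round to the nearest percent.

f = (1 − cos 324.8°)/2 = (1 − 0.817)/2 ≈ 0.091, i.e. 9%.

9%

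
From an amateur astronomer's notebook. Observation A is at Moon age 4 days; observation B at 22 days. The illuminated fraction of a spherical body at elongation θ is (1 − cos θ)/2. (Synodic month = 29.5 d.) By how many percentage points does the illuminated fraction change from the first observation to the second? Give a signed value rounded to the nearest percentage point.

+34 pp

First observation: θ = 360°·4/29.5 = 48.8°, so f = 0.171.
Second observation: θ = 268.5°, f = 0.513.
Δf = 0.513 − 0.171 = +0.343, i.e. +34 pp.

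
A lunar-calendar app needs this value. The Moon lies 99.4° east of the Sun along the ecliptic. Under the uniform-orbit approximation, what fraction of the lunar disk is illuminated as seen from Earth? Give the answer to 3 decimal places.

0.582

cos 99.4° = (-0.163), so f = (1 − (-0.163))/2 = 0.582.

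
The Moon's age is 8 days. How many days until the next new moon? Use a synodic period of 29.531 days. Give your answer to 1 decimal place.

21.5 days

The next new moon completes the synodic month: 29.531 − 8 = 21.531 days.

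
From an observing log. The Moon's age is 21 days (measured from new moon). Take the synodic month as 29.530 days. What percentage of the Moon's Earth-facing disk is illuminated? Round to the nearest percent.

Elongation θ = 360° × 21/29.530 ≈ 256.0°.
cos 256.0° = (-0.242), so f = (1 − (-0.242))/2 = 0.621, so 62%.

62%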